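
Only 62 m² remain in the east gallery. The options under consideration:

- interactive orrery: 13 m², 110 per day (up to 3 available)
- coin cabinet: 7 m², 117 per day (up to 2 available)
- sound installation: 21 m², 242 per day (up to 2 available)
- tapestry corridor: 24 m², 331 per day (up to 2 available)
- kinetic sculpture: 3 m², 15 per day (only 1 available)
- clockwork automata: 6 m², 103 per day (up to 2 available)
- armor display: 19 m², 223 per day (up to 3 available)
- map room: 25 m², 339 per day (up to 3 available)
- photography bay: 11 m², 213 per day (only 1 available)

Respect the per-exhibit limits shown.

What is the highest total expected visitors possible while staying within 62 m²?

Ranking by ratio (expected visitors/m²): photography bay 19.36, clockwork automata 17.17, coin cabinet 16.71.
Greedy by ratio would take 2×coin cabinet + tapestry corridor + 2×clockwork automata + photography bay: 61 m² used, total 984.
The 24 m² tied up in tapestry corridor is better spent on map room — total rises to 992 (62 m²).
No other feasible combination exceeds 992.

992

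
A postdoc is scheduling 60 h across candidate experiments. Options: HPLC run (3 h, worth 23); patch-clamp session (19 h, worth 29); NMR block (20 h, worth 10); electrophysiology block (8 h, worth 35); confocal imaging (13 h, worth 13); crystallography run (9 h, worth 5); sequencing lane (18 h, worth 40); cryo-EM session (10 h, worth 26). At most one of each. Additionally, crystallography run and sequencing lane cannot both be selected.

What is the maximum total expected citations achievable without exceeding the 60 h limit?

153

Best packing: HPLC run + patch-clamp session + electrophysiology block + sequencing lane + cryo-EM session — 58 h, 153 total.
An exhaustive check of the 256 subsets confirms 153.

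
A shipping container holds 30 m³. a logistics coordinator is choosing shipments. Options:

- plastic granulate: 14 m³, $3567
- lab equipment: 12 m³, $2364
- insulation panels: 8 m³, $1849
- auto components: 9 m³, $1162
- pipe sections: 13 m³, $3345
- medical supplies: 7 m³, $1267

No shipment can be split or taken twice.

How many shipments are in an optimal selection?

2

Optimal total is 6912.
plastic granulate + pipe sections hits 6912 at 27 m³.
All optima have 2 shipments.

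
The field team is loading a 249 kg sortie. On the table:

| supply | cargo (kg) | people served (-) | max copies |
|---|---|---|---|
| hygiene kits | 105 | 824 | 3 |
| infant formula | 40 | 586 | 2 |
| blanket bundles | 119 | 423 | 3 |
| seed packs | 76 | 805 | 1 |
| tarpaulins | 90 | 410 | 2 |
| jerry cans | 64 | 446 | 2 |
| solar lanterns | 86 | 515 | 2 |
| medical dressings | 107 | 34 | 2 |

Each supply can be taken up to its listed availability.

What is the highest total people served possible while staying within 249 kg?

2492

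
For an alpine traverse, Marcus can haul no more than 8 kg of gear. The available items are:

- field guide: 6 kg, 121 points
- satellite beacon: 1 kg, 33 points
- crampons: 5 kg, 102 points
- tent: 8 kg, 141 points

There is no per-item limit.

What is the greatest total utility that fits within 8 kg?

Ranking by ratio (utility/kg): satellite beacon 33.00, crampons 20.40, field guide 20.17.
8×satellite beacon uses 8 of the 8 kg and totals 264.

264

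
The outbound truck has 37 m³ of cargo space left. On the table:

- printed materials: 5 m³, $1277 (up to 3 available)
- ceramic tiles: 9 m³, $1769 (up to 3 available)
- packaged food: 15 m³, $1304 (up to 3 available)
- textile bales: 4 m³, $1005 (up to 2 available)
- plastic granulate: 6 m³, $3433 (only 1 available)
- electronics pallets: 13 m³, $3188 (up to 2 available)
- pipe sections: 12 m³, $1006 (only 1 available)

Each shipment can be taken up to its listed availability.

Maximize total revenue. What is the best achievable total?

11185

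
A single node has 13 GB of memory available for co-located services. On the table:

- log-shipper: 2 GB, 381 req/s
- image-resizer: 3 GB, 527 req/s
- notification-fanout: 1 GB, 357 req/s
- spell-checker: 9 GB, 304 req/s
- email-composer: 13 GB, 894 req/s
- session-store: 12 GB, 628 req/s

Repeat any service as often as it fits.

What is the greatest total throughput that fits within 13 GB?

4641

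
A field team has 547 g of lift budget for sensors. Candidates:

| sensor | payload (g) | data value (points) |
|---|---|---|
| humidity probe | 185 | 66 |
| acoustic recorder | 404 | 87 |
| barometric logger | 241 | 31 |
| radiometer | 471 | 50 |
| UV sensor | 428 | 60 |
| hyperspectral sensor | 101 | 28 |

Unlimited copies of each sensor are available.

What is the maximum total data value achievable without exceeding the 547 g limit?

160

The ratio ordering already packs tightly: 2×humidity probe + hyperspectral sensor, 471 g, 160.
The spare 76 g is too small for any remaining sensor, and no exchange beats 160.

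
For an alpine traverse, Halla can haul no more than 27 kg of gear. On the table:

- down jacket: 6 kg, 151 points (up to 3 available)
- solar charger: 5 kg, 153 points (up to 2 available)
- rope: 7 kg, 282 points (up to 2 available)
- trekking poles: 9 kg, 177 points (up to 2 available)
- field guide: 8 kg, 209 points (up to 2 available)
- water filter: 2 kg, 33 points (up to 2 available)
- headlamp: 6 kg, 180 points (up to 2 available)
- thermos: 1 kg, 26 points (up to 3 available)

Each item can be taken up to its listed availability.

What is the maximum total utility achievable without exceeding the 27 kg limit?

By utility per kg: rope 40.29, solar charger 30.60, headlamp 30.00 lead.
Greedy by ratio would take 2×solar charger + 2×rope + 3×thermos: 27 kg used, total 948.
Dropping 2×solar charger and 2×thermos frees 12 kg; slotting in 2×headlamp (12 kg) lifts the total to 950 at 27 kg.

950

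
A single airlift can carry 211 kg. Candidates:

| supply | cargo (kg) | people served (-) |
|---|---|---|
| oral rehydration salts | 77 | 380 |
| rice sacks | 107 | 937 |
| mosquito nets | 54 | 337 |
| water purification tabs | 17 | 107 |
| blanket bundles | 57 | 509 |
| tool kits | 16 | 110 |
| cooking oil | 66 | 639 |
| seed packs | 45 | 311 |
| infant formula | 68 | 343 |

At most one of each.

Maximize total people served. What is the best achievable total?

Ranking by ratio (people served/kg): cooking oil 9.68, blanket bundles 8.93, rice sacks 8.76.
Greedy by ratio would take water purification tabs + blanket bundles + tool kits + cooking oil + seed packs: 201 kg used, total 1676.
Replace blanket bundles and seed packs with rice sacks: the trade gains 117 net, giving 1793 at 206 kg.
Next best is rice sacks + blanket bundles + seed packs at 1757 (209 kg) — short by 36.

1793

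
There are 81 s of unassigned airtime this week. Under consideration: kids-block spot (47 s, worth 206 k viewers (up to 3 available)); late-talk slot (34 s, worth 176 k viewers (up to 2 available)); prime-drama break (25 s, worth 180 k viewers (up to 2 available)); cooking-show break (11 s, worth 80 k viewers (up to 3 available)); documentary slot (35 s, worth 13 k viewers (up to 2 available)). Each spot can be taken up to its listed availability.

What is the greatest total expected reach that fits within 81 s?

520

Ranking by ratio (expected reach/s): cooking-show break 7.27, prime-drama break 7.20, late-talk slot 5.18.
Greedy by ratio would take prime-drama break + 3×cooking-show break: 58 s used, total 420.
The 11 s tied up in cooking-show break is better spent on prime-drama break — total rises to 520 (72 s).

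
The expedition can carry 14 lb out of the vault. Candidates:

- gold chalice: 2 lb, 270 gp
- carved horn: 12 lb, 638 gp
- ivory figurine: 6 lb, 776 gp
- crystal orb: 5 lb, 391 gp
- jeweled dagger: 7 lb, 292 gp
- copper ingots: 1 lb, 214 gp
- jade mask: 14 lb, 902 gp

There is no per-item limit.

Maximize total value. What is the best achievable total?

2996

14×copper ingots uses 14 of the 14 lb and totals 2996.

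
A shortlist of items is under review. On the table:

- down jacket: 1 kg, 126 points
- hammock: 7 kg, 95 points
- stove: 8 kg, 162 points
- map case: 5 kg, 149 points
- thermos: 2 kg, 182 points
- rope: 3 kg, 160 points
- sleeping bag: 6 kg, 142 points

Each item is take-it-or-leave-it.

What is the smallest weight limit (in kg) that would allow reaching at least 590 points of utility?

Minimise kg subject to total utility ≥ 590.
down jacket + map case + thermos + rope reaches 617 using 11 kg.
Any bundle with less than 11 kg falls short of 590.

11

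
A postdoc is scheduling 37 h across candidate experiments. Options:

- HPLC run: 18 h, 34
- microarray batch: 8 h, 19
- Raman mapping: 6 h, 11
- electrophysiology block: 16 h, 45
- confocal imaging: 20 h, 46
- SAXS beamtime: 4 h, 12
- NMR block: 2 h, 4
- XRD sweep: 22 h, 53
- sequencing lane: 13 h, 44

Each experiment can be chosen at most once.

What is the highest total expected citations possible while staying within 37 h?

108

The ratio heuristic lands on electrophysiology block + SAXS beamtime + NMR block + sequencing lane (105) but leaves 2 h idle.
Dropping SAXS beamtime and NMR block frees 6 h; slotting in microarray batch (8 h) lifts the total to 108 at 37 h.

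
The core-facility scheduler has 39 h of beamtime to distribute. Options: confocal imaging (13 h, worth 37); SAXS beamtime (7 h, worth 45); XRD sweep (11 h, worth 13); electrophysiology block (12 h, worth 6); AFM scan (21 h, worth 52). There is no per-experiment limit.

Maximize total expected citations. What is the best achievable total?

225

Best packing: 5×SAXS beamtime — 35 h, 225 total.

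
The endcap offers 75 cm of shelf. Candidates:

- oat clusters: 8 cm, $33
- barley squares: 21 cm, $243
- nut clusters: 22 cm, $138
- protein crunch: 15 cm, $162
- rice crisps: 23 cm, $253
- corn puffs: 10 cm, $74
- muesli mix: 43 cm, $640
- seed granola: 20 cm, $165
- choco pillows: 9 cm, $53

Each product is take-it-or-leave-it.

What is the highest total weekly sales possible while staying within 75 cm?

By weekly sales per cm: muesli mix 14.88, barley squares 11.57, rice crisps 11.00 lead.
Taking barley squares + corn puffs + muesli mix: 74 cm used, 957 in weekly sales.
An exhaustive check of the 512 subsets confirms 957.

957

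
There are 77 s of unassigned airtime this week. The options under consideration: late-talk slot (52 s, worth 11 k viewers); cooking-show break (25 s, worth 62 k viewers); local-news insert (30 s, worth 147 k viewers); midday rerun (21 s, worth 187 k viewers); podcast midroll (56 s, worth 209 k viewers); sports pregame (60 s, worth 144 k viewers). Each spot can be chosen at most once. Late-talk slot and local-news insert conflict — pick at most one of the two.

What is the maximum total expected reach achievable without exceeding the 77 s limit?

396

The ratio ordering already packs tightly: cooking-show break + local-news insert + midday rerun, 76 s, 396.
The spare 1 s is too small for any remaining spot, and no feasible exchange beats 396.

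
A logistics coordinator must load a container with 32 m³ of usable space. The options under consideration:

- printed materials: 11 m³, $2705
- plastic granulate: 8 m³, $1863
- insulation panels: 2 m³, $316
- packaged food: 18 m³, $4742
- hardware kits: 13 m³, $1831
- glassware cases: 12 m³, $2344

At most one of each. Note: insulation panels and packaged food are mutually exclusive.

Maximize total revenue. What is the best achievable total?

By revenue per m³: packaged food 263.44, printed materials 245.91, plastic granulate 232.88 lead.
Printed materials + packaged food uses 29 of the 32 m³ and totals 7447.
The closest alternative, packaged food + glassware cases, reaches only 7086.

7447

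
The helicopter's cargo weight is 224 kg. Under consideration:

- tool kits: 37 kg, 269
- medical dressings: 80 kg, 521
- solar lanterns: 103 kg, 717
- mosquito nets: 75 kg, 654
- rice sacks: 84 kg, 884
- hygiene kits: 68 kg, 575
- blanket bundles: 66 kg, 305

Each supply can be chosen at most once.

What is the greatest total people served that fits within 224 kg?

1870

Filling by ratio: tool kits + mosquito nets + rice sacks for 1807, with 28 kg left unused.
Replace mosquito nets with solar lanterns: the trade gains 63 net, giving 1870 at 224 kg.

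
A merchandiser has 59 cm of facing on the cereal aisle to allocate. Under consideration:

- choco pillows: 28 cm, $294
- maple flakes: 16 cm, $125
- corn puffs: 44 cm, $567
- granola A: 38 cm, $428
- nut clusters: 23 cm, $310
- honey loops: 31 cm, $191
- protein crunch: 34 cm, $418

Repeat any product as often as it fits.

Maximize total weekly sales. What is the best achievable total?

728

By weekly sales per cm: nut clusters 13.48, corn puffs 12.89, protein crunch 12.29, granola A 11.26 lead.
Filling by ratio: 2×nut clusters for 620, with 13 cm left unused.
Replace nut clusters with protein crunch: the trade gains 108 net, giving 728 at 57 cm.
No other feasible combination exceeds 728.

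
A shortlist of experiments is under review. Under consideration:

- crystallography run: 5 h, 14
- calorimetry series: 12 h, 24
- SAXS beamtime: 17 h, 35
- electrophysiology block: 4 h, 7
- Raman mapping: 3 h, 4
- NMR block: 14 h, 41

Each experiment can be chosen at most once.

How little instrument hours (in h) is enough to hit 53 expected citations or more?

Look for the lowest-instrument combination reaching 53.
Taking crystallography run + NMR block gives 55 (≥ 53) for 19 h.
Below 19 h the best achievable stays under 53.

19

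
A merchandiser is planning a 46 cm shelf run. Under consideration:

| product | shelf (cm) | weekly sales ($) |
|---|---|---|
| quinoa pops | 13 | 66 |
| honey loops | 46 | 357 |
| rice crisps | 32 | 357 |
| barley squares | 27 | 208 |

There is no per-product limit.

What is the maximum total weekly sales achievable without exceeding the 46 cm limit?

423

Density check — rice crisps 11.16, honey loops 7.76, barley squares 7.70 are the best per cm.
Best packing: quinoa pops + rice crisps — 45 cm, 423 total.
Nothing else within 46 cm beats 423.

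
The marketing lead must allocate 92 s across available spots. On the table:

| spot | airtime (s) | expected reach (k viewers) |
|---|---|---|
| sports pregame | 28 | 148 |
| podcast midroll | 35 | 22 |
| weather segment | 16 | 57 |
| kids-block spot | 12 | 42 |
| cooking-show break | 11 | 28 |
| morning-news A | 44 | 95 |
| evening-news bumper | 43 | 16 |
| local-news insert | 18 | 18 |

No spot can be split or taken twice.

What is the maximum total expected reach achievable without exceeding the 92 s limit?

300

A density-first pass picks sports pregame + weather segment + kids-block spot + cooking-show break + local-news insert — 293 at 85 s.
Replace kids-block spot and cooking-show break and local-news insert with morning-news A: the trade gains 7 net, giving 300 at 88 s.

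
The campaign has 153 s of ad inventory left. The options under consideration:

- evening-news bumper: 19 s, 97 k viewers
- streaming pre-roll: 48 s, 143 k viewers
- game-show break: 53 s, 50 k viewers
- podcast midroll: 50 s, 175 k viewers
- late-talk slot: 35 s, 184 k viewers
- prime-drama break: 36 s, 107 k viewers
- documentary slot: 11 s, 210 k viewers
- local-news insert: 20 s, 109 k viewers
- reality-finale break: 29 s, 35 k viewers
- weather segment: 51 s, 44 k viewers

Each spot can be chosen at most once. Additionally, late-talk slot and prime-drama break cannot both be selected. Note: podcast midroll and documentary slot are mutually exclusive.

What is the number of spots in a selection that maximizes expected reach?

5

Optimal total is 743.
evening-news bumper + streaming pre-roll + late-talk slot + documentary slot + local-news insert hits 743 at 133 s.
Any selection reaching 743 contains exactly 5 spots.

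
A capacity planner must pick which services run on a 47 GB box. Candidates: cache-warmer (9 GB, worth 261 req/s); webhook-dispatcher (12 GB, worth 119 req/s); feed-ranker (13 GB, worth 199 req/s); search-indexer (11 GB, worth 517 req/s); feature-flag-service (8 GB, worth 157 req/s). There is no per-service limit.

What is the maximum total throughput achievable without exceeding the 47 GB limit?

2068

4×search-indexer uses 44 of the 47 GB and totals 2068.
The spare 3 GB is too small for any remaining service, and no exchange beats 2068.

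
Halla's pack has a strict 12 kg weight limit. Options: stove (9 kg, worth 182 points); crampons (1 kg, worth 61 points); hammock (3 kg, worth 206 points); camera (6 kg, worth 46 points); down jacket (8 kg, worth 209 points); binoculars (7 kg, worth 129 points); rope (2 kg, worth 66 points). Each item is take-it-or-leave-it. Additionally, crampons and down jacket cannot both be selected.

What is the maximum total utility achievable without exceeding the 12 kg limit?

Greedy by ratio would take crampons + hammock + camera + rope: 12 kg used, total 379.
Dropping crampons and camera and rope frees 9 kg; slotting in down jacket (8 kg) lifts the total to 415 at 11 kg.
Runner-up hammock + binoculars + rope tops out at 401.

415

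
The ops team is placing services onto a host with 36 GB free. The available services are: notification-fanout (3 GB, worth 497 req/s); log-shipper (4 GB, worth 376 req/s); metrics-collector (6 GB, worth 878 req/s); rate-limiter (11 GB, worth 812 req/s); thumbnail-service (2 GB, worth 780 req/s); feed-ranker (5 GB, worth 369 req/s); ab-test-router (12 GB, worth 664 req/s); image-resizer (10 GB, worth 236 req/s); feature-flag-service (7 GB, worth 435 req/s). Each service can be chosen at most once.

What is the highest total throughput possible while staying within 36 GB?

The ratio heuristic lands on notification-fanout + log-shipper + metrics-collector + rate-limiter + thumbnail-service + feed-ranker (3712) but leaves 5 GB idle.
Replace feed-ranker with feature-flag-service: the trade gains 66 net, giving 3778 at 33 GB.

3778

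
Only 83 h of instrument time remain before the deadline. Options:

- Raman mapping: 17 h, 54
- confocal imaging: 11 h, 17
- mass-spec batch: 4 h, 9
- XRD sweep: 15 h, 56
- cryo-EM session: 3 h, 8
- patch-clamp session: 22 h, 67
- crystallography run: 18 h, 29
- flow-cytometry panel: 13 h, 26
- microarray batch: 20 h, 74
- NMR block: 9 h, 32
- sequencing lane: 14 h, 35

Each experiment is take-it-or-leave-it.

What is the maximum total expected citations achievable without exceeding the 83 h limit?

Best packing: Raman mapping + XRD sweep + patch-clamp session + microarray batch + NMR block — 83 h, 283 total.
Next best is XRD sweep + cryo-EM session + patch-clamp session + microarray batch + NMR block + sequencing lane at 272 (83 h) — short by 11.

283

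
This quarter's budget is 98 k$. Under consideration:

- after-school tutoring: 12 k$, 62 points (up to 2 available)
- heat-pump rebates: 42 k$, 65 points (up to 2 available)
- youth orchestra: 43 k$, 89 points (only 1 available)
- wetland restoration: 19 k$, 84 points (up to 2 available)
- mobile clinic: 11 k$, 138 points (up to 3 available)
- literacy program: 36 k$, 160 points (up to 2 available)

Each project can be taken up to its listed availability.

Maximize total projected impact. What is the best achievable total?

706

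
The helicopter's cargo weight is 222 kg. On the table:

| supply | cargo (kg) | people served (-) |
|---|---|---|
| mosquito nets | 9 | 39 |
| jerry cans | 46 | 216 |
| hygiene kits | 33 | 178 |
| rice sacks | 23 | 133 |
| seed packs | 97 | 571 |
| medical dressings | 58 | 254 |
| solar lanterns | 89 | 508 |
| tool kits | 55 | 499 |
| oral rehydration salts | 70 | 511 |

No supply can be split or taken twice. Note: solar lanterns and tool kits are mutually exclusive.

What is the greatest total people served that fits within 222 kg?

1581

Taking seed packs + tool kits + oral rehydration salts: 222 kg used, 1581 in people served.
Next best is mosquito nets + jerry cans + hygiene kits + tool kits + oral rehydration salts at 1443 (213 kg) — short by 138.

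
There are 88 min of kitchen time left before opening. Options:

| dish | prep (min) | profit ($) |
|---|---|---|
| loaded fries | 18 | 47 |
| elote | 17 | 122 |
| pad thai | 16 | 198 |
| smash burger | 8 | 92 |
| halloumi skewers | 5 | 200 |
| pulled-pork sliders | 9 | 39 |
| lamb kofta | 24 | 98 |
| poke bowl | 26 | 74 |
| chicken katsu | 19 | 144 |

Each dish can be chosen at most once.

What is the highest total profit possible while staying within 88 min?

803

The ratio heuristic lands on elote + pad thai + smash burger + halloumi skewers + pulled-pork sliders + chicken katsu (795) but leaves 14 min idle.
Replace pulled-pork sliders with loaded fries: the trade gains 8 net, giving 803 at 83 min.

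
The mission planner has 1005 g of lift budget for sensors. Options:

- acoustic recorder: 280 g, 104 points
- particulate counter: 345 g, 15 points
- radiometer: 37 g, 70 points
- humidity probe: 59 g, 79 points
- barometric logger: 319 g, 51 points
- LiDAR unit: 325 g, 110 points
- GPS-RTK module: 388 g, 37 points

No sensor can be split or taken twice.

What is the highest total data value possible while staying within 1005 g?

By data value per g: radiometer 1.89, humidity probe 1.34, acoustic recorder 0.37, LiDAR unit 0.34 lead.
Best packing: acoustic recorder + radiometer + humidity probe + LiDAR unit — 701 g, 363 total.

363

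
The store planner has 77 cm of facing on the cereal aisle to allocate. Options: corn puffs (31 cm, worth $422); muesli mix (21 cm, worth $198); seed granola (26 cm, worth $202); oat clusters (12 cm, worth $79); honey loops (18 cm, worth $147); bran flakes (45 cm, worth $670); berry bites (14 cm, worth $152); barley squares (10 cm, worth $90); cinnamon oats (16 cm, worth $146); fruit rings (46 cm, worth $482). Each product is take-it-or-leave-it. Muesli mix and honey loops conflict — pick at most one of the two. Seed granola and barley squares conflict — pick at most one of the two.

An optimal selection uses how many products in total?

Best achievable weekly sales is 1092.
One optimal bundle: corn puffs + bran flakes (76 cm).
Any selection reaching 1092 contains exactly 2 products.

2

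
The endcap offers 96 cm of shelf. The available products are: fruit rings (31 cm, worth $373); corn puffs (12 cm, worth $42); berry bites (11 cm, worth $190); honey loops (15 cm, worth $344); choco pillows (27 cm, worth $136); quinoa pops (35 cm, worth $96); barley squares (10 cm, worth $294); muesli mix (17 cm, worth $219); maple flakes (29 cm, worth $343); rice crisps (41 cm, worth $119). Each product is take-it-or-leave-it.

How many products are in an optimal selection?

Optimal total is 1544.
fruit rings + berry bites + honey loops + barley squares + maple flakes hits 1544 at 96 cm.
Every optimal selection uses 5 products.

5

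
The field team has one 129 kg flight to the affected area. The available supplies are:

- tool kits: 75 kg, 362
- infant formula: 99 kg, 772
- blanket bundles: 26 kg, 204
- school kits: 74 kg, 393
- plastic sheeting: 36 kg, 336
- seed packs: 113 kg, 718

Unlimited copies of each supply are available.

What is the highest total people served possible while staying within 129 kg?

Density check — plastic sheeting 9.33, blanket bundles 7.85, infant formula 7.80 are the best per kg.
Greedy by ratio would take 3×plastic sheeting: 108 kg used, total 1008.
The 36 kg tied up in plastic sheeting is better spent on 2×blanket bundles — total rises to 1080 (124 kg).
Nothing else within 129 kg beats 1080.

1080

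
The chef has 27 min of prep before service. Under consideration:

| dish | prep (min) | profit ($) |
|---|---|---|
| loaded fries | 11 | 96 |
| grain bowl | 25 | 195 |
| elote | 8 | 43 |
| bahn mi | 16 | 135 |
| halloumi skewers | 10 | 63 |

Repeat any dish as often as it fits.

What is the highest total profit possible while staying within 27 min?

231

Taking the top-ratio dishes first gives 2×loaded fries for 192 (22 min).
The 11 min tied up in loaded fries is better spent on bahn mi — total rises to 231 (27 min).
That's the maximum — no swap from here does better than 231.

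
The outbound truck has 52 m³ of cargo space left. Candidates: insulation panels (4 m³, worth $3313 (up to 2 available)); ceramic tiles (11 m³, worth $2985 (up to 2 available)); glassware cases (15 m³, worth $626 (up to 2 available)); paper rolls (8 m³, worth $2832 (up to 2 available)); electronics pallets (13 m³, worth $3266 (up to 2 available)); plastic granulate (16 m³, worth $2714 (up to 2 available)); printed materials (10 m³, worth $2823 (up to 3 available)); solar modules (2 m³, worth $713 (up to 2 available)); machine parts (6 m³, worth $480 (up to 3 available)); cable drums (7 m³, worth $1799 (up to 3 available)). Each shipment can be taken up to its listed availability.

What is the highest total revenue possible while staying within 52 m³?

By revenue per m³: insulation panels 828.25, solar modules 356.50, paper rolls 354.00, printed materials 282.30 lead.
The ratio heuristic lands on 2×insulation panels + 2×paper rolls + 2×printed materials + 2×solar modules (19362) but leaves 4 m³ idle.
The 10 m³ tied up in printed materials is better spent on 2×cable drums — total rises to 20137 (52 m³).
Every other selection either busts 52 m³ or exceeds an availability limit or fails to beat 20137.

20137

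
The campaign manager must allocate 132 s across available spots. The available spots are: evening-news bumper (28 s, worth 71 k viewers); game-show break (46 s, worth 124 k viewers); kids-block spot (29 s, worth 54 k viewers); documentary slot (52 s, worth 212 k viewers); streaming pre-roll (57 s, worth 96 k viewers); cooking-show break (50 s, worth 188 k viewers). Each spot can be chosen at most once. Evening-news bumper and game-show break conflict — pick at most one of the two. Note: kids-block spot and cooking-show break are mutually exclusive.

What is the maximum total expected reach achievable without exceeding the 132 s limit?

Taking evening-news bumper + documentary slot + cooking-show break: 130 s used, 471 in expected reach.
Runner-up documentary slot + cooking-show break tops out at 400.

471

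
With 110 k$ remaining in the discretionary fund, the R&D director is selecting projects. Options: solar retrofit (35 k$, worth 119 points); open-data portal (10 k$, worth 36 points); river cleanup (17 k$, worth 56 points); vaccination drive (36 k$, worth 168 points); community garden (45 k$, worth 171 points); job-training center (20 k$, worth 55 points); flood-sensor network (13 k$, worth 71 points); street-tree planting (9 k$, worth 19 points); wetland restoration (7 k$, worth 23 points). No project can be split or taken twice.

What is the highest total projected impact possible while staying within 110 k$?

452

A density-first pass picks open-data portal + vaccination drive + community garden + flood-sensor network — 446 at 104 k$.
The 10 k$ tied up in open-data portal is better spent on street-tree planting + wetland restoration — total rises to 452 (110 k$).
Every other selection either busts 110 k$ or fails to beat 452.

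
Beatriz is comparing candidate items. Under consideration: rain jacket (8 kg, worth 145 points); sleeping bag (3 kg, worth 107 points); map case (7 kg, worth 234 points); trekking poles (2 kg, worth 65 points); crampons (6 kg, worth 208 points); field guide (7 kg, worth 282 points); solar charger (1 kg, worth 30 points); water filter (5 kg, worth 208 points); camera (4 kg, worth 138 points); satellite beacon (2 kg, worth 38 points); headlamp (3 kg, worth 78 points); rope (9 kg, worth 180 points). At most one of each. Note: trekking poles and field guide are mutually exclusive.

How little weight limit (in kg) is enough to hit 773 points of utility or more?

21

Look for the lowest-weight combination reaching 773.
sleeping bag + crampons + field guide + water filter: 805 utility at 21 kg.
Below 21 kg the best achievable stays under 773.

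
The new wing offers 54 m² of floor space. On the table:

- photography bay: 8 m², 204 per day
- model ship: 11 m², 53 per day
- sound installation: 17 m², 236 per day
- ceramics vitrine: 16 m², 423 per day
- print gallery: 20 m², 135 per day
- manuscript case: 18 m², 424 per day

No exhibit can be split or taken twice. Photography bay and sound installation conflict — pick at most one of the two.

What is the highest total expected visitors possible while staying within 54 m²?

1104

Taking photography bay + model ship + ceramics vitrine + manuscript case: 53 m² used, 1104 in expected visitors.
The spare 1 m² is too small for any remaining exhibit, and no feasible exchange beats 1104.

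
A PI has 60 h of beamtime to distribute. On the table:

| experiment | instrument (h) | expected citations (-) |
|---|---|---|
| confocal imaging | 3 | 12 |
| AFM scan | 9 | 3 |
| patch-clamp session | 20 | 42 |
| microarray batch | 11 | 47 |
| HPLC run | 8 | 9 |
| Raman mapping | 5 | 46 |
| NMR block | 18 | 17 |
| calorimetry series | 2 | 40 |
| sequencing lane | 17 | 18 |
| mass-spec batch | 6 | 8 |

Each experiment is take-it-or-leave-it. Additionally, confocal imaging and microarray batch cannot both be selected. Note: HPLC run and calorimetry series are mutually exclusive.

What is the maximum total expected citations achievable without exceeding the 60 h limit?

Ranking by ratio (expected citations/h): calorimetry series 20.00, Raman mapping 9.20, microarray batch 4.27.
Taking patch-clamp session + microarray batch + Raman mapping + calorimetry series + sequencing lane: 55 h used, 193 in expected citations.

193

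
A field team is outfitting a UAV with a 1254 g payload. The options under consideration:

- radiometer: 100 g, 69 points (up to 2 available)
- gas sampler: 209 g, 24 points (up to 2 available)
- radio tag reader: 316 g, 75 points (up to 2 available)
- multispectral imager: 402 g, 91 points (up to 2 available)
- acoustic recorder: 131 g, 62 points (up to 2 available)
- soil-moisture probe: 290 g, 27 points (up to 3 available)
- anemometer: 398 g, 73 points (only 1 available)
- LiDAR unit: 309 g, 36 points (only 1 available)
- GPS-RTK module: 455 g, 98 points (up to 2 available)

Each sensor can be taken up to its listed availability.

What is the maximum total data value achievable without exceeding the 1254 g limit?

435

Ranking by ratio (data value/g): radiometer 0.69, acoustic recorder 0.47, radio tag reader 0.24, multispectral imager 0.23.
Greedy by ratio would take 2×radiometer + 2×radio tag reader + 2×acoustic recorder: 1094 g used, total 412.
Dropping radio tag reader frees 316 g; slotting in GPS-RTK module (455 g) lifts the total to 435 at 1233 g.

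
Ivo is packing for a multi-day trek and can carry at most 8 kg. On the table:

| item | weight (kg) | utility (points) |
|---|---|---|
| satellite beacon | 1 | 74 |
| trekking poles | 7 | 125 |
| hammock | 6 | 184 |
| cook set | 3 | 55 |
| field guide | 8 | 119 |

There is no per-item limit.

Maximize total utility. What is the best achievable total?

592

Taking 8×satellite beacon: 8 kg used, 592 in utility.
Nothing else within 8 kg beats 592.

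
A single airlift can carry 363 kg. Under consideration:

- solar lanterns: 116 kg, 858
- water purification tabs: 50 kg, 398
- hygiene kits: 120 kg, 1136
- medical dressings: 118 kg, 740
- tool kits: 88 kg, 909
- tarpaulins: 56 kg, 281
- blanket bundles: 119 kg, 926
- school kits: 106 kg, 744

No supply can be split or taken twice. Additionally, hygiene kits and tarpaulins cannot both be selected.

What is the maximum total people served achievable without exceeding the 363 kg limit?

Density check — tool kits 10.33, hygiene kits 9.47, water purification tabs 7.96, blanket bundles 7.78 are the best per kg.
Water purification tabs + tool kits + blanket bundles + school kits uses 363 of the 363 kg and totals 2977.
The closest alternative, hygiene kits + tool kits + blanket bundles, reaches only 2971.

2977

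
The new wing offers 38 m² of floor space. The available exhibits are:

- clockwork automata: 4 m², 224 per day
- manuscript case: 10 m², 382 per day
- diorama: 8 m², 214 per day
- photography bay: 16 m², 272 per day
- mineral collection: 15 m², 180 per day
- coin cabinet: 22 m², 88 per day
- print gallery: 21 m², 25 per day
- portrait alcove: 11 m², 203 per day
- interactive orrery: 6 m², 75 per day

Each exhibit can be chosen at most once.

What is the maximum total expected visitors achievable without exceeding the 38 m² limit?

A density-first pass picks clockwork automata + manuscript case + diorama + portrait alcove — 1023 at 33 m².
Replace portrait alcove with photography bay: the trade gains 69 net, giving 1092 at 38 m².
Runner-up clockwork automata + manuscript case + diorama + portrait alcove tops out at 1023.

1092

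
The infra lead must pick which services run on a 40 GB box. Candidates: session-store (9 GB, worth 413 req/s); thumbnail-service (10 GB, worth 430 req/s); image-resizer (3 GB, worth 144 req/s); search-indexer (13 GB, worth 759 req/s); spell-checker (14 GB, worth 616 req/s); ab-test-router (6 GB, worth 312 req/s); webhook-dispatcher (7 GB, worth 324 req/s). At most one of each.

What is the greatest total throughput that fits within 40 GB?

2011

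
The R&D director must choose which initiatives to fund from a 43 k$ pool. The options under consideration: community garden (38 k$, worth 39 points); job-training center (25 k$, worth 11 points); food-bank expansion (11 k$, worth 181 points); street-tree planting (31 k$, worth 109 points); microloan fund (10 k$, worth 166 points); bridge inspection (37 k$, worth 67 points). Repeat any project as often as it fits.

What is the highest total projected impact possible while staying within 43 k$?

709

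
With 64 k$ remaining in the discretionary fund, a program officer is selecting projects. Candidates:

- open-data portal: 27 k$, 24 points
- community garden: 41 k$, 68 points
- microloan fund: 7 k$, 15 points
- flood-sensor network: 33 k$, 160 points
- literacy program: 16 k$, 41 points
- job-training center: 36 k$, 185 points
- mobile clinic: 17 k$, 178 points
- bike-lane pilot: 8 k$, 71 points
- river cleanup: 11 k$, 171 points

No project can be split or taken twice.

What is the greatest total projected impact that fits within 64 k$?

534

By projected impact per k$: river cleanup 15.55, mobile clinic 10.47, bike-lane pilot 8.88 lead.
A density-first pass picks microloan fund + literacy program + mobile clinic + bike-lane pilot + river cleanup — 476 at 59 k$.
The 31 k$ tied up in microloan fund and literacy program and bike-lane pilot is better spent on job-training center — total rises to 534 (64 k$).
Every other selection either busts 64 k$ or fails to beat 534.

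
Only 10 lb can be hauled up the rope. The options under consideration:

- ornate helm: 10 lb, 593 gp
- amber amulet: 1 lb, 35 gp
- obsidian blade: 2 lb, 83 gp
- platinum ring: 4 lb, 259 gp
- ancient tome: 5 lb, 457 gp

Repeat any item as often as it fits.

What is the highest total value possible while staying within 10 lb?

By value per lb: ancient tome 91.40, platinum ring 64.75, ornate helm 59.30 lead.
The ratio ordering already packs tightly: 2×ancient tome, 10 lb, 914.
No other feasible combination exceeds 914.

914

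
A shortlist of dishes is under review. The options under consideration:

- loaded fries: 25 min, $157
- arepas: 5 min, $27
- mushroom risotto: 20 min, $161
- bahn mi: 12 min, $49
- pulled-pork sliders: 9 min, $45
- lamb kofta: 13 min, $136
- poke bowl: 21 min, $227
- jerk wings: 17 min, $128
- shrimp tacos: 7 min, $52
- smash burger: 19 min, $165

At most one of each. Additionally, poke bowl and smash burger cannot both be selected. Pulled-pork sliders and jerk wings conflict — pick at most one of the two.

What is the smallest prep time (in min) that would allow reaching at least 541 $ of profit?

58

Minimise min subject to total profit ≥ 541.
lamb kofta + poke bowl + jerk wings + shrimp tacos reaches 543 using 58 min.
No combination under 58 min hits 541.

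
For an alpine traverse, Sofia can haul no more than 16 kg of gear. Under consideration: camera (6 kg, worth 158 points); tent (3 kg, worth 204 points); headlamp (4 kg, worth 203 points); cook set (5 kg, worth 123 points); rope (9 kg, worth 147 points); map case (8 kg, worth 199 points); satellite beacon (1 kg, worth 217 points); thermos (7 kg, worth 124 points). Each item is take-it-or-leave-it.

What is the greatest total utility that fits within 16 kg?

823

The ratio heuristic lands on camera + tent + headlamp + satellite beacon (782) but leaves 2 kg idle.
Dropping camera frees 6 kg; slotting in map case (8 kg) lifts the total to 823 at 16 kg.
The closest alternative, camera + tent + headlamp + satellite beacon, reaches only 782.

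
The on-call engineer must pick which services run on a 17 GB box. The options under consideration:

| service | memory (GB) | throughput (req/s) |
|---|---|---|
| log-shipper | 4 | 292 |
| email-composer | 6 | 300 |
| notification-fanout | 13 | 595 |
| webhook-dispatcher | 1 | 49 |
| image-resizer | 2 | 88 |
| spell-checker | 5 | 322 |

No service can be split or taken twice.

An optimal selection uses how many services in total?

4

Best achievable throughput is 1002.
log-shipper + email-composer + image-resizer + spell-checker hits 1002 at 17 GB.
All optima have 4 services.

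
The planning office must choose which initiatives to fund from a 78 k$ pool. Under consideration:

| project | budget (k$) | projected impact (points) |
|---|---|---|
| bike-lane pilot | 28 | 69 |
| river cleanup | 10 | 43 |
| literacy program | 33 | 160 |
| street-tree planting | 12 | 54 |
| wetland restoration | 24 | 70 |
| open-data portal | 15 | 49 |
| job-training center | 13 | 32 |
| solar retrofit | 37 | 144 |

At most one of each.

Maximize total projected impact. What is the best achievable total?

Ranking by ratio (projected impact/k$): literacy program 4.85, street-tree planting 4.50, river cleanup 4.30.
River cleanup + literacy program + street-tree planting + open-data portal uses 70 of the 78 k$ and totals 306.

306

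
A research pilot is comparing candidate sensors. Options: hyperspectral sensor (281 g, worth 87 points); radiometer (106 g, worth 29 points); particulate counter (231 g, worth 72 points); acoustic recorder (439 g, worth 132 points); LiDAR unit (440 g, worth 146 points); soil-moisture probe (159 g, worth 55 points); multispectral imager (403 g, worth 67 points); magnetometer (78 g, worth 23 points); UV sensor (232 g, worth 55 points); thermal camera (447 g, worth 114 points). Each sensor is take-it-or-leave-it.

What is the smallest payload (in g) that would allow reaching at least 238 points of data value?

Need the lightest bundle worth ≥ 238.
particulate counter + LiDAR unit + magnetometer: 241 data value at 749 g.
Any bundle with less than 749 g falls short of 238.

749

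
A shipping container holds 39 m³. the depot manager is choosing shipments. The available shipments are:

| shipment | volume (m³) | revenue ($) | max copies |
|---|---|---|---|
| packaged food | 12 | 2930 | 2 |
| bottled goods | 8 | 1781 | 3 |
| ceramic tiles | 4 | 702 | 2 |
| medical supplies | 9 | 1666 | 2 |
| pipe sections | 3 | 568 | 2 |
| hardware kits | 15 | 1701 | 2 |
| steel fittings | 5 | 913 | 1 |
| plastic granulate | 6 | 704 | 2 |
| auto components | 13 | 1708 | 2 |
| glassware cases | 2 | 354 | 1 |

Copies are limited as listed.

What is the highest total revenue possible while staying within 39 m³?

8911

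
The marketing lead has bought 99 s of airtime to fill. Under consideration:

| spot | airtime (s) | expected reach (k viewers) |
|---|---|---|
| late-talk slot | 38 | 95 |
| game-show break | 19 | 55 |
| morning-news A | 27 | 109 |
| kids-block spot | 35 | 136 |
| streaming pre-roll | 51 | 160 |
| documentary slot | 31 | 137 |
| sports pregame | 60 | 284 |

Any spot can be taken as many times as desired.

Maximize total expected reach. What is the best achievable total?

421

Documentary slot + sports pregame uses 91 of the 99 s and totals 421.
That's the maximum — no swap from here does better than 421.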